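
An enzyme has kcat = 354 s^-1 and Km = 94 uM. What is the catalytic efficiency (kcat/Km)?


Catalytic efficiency = kcat / Km
= 354 / 94
= 3.766 uM^-1*s^-1

3.766 uM^-1*s^-1


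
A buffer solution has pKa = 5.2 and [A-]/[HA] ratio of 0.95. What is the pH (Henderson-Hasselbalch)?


pH = pKa + log10([A-]/[HA])
pH = 5.2 + log10(0.95)
pH = 5.1777

5.1777


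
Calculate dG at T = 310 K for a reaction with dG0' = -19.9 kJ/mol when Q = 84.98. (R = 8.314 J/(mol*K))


dG = dG0' + RT * ln(Q) / 1000
dG = -19.9 + 8.314 * 310 * ln(84.98) / 1000
dG = -8.4504 kJ/mol

-8.4504 kJ/mol


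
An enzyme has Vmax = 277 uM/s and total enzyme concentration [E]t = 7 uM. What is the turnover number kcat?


kcat = Vmax / [E]t
kcat = 277 / 7
kcat = 39.5714 s^-1

39.5714 s^-1


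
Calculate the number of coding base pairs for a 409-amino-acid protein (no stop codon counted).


Each amino acid = 1 codon = 3 bp
bp = 409 * 3 = 1227 bp

1227 bp


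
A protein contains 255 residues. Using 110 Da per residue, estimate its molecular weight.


MW = n_residues * 110 Da
MW = 255 * 110
MW = 28050 Da

28050 Da


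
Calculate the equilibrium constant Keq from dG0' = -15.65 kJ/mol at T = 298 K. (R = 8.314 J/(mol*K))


Keq = exp(-dG0 * 1000 / (R * T))
Keq = exp(-(-15.65) * 1000 / (8.314 * 298))
Keq = 553.725

553.725


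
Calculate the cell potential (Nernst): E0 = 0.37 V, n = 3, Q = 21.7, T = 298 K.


E = E0 - (RT/nF) * ln(Q)
E = 0.37 - (8.314 * 298 / (3 * 96485)) * ln(21.7)
E = 0.3437 V

0.3437 V


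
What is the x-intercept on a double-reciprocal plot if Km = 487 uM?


x-intercept = -1/Km
= -1/487
= -0.0021 1/uM

-0.0021 1/uM


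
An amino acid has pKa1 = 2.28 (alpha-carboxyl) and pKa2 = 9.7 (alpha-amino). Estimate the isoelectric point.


pI = (pKa1 + pKa2) / 2
pI = (2.28 + 9.7) / 2
pI = 5.99

5.99


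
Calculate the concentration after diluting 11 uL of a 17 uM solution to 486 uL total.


C2 = C1 * V1 / V2
C2 = 17 * 11 / 486
C2 = 0.3848 uM

0.3848 uM


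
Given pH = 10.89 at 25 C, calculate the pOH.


pOH = 14 - pH
pOH = 14 - 10.89
pOH = 3.11

3.11


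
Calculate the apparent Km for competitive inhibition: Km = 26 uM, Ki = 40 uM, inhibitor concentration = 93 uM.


Km_app = Km * (1 + [I]/Ki)
Km_app = 26 * (1 + 93/40)
Km_app = 86.45 uM

86.45 uM


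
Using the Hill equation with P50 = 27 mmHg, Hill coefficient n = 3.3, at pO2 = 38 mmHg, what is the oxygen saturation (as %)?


Y = pO2^n / (P50^n + pO2^n)
Y = 38^3.3 / (27^3.3 + 38^3.3)
Y = 75.54%

75.54%


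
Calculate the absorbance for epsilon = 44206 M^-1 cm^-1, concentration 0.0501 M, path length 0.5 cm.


A = epsilon * c * l
A = 44206 * 0.0501 * 0.5
A = 1107.3603

1107.3603


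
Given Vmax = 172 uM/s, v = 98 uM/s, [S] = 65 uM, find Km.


Km = [S] * (Vmax - v) / v
Km = 65 * (172 - 98) / 98
Km = 49.0816 uM

49.0816 uM


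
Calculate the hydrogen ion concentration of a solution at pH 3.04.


[H+] = 10^(-pH)
[H+] = 10^(-3.04)
[H+] = 9.120e-04 M

9.120e-04 M


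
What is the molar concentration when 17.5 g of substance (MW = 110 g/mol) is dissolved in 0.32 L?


C = (mass / MW) / volume
C = (17.5 / 110) / 0.32
C = 0.4972 M

0.4972 M


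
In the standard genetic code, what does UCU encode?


Standard genetic code lookup.
Codon UCU -> Ser

Ser


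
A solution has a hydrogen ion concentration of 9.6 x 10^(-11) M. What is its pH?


pH = -log10([H+])
pH = -log10(9.6 x 10^(-11))
pH = 10.0177

10.0177


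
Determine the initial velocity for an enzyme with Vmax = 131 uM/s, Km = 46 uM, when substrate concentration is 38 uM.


v = Vmax * [S] / (Km + [S])
v = 131 * 38 / (46 + 38)
v = 59.2619 uM/s

59.2619 uM/s


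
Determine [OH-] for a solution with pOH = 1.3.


[OH-] = 10^(-pOH)
[OH-] = 10^(-1.3)
[OH-] = 0.0501 M

0.0501 M


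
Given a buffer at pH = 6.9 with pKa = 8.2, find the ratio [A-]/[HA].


[A-]/[HA] = 10^(pH - pKa)
= 10^(6.9 - 8.2)
= 0.0501

0.0501


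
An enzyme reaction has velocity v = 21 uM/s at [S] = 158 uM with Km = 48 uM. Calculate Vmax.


Vmax = v * (Km + [S]) / [S]
Vmax = 21 * (48 + 158) / 158
Vmax = 27.3797 uM/s

27.3797 uM/s


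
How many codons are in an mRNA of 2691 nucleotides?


codons = nucleotides / 3
codons = 2691 / 3 = 897

897


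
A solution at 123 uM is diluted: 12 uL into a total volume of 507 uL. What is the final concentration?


C2 = C1 * V1 / V2
C2 = 123 * 12 / 507
C2 = 2.9112 uM

2.9112 uM


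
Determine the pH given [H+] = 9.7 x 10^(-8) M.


pH = -log10([H+])
pH = -log10(9.7 x 10^(-8))
pH = 7.0132

7.0132


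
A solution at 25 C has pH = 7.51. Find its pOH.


pOH = 14 - pH
pOH = 14 - 7.51
pOH = 6.49

6.49


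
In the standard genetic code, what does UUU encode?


Standard genetic code lookup.
Codon UUU -> Phe

Phe


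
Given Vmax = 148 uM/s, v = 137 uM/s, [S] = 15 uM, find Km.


Km = [S] * (Vmax - v) / v
Km = 15 * (148 - 137) / 137
Km = 1.2044 uM

1.2044 uM


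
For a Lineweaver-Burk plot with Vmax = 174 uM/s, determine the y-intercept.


y-intercept = 1/Vmax
= 1/174
= 0.0057 s/uM

0.0057 s/uM


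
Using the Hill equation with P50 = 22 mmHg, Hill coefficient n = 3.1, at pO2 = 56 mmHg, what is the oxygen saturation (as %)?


Y = pO2^n / (P50^n + pO2^n)
Y = 56^3.1 / (22^3.1 + 56^3.1)
Y = 94.77%

94.77%


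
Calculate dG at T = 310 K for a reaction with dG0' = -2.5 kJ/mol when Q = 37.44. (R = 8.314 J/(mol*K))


dG = dG0' + RT * ln(Q) / 1000
dG = -2.5 + 8.314 * 310 * ln(37.44) / 1000
dG = 6.837 kJ/mol

6.837 kJ/mol


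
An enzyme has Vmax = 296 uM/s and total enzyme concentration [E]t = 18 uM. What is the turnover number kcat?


kcat = Vmax / [E]t
kcat = 296 / 18
kcat = 16.4444 s^-1

16.4444 s^-1


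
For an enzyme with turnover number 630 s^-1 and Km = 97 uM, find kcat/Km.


Catalytic efficiency = kcat / Km
= 630 / 97
= 6.4948 uM^-1*s^-1

6.4948 uM^-1*s^-1


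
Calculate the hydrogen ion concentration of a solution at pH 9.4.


[H+] = 10^(-pH)
[H+] = 10^(-9.4)
[H+] = 3.981e-10 M

3.981e-10 M


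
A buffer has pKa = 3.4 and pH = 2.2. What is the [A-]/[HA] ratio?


[A-]/[HA] = 10^(pH - pKa)
= 10^(2.2 - 3.4)
= 0.0631

0.0631


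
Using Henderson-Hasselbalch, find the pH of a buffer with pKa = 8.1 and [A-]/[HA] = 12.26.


pH = pKa + log10([A-]/[HA])
pH = 8.1 + log10(12.26)
pH = 9.1885

9.1885


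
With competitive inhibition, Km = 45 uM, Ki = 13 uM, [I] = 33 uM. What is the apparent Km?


Km_app = Km * (1 + [I]/Ki)
Km_app = 45 * (1 + 33/13)
Km_app = 159.2308 uM

159.2308 uM


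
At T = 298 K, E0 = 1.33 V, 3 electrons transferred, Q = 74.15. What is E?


E = E0 - (RT/nF) * ln(Q)
E = 1.33 - (8.314 * 298 / (3 * 96485)) * ln(74.15)
E = 1.2931 V

1.2931 V


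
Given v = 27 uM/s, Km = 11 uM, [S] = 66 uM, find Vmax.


Vmax = v * (Km + [S]) / [S]
Vmax = 27 * (11 + 66) / 66
Vmax = 31.5 uM/s

31.5 uM/s


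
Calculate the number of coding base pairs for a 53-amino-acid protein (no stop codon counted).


Each amino acid = 1 codon = 3 bp
bp = 53 * 3 = 159 bp

159 bp


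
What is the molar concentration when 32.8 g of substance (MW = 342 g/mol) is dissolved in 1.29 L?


C = (mass / MW) / volume
C = (32.8 / 342) / 1.29
C = 0.0743 M

0.0743 M


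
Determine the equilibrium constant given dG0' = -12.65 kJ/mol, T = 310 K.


Keq = exp(-dG0 * 1000 / (R * T))
Keq = exp(-(-12.65) * 1000 / (8.314 * 310))
Keq = 135.3902

135.3902


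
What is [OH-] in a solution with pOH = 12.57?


[OH-] = 10^(-pOH)
[OH-] = 10^(-12.57)
[OH-] = 2.692e-13 M

2.692e-13 M


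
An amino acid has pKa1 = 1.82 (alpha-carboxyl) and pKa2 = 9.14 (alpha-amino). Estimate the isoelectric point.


pI = (pKa1 + pKa2) / 2
pI = (1.82 + 9.14) / 2
pI = 5.48

5.48


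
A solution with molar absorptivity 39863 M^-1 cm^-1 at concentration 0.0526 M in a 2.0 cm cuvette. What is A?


A = epsilon * c * l
A = 39863 * 0.0526 * 2.0
A = 4193.5876

4193.5876


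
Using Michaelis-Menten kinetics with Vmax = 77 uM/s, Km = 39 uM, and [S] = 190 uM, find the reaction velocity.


v = Vmax * [S] / (Km + [S])
v = 77 * 190 / (39 + 190)
v = 63.8865 uM/s

63.8865 uM/s


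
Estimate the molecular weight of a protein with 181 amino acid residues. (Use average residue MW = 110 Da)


MW = n_residues * 110 Da
MW = 181 * 110
MW = 19910 Da

19910 Da


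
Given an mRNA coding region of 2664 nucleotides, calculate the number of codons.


codons = nucleotides / 3
codons = 2664 / 3 = 888

888


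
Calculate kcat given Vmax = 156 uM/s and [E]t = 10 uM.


kcat = Vmax / [E]t
kcat = 156 / 10
kcat = 15.6 s^-1

15.6 s^-1


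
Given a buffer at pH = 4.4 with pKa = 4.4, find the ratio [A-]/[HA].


[A-]/[HA] = 10^(pH - pKa)
= 10^(4.4 - 4.4)
= 1.0

1.0


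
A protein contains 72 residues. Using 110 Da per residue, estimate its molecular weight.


MW = n_residues * 110 Da
MW = 72 * 110
MW = 7920 Da

7920 Da


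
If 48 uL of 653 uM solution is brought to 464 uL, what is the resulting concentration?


C2 = C1 * V1 / V2
C2 = 653 * 48 / 464
C2 = 67.5517 uM

67.5517 uM


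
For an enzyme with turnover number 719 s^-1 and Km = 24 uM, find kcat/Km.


Catalytic efficiency = kcat / Km
= 719 / 24
= 29.9583 uM^-1*s^-1

29.9583 uM^-1*s^-1


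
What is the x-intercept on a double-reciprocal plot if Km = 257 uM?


x-intercept = -1/Km
= -1/257
= -0.0039 1/uM

-0.0039 1/uM


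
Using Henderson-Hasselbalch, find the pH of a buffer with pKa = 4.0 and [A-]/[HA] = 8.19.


pH = pKa + log10([A-]/[HA])
pH = 4.0 + log10(8.19)
pH = 4.9133

4.9133


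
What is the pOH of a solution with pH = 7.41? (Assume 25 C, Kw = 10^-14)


pOH = 14 - pH
pOH = 14 - 7.41
pOH = 6.59

6.59


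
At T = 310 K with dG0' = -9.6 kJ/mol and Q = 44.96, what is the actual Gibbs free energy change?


dG = dG0' + RT * ln(Q) / 1000
dG = -9.6 + 8.314 * 310 * ln(44.96) / 1000
dG = 0.2088 kJ/mol

0.2088 kJ/mol


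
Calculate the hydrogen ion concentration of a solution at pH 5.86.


[H+] = 10^(-pH)
[H+] = 10^(-5.86)
[H+] = 1.380e-06 M

1.380e-06 M


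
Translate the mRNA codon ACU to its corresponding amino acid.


Standard genetic code lookup.
Codon ACU -> Thr

Thr


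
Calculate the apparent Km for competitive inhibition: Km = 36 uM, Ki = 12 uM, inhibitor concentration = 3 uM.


Km_app = Km * (1 + [I]/Ki)
Km_app = 36 * (1 + 3/12)
Km_app = 45.0 uM

45.0 uM


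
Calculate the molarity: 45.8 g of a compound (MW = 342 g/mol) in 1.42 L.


C = (mass / MW) / volume
C = (45.8 / 342) / 1.42
C = 0.0943 M

0.0943 M


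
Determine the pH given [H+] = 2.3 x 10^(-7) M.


pH = -log10([H+])
pH = -log10(2.3 x 10^(-7))
pH = 6.6383

6.6383


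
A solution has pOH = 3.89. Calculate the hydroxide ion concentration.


[OH-] = 10^(-pOH)
[OH-] = 10^(-3.89)
[OH-] = 1.288e-04 M

1.288e-04 M


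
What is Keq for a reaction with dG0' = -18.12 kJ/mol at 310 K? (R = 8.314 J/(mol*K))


Keq = exp(-dG0 * 1000 / (R * T))
Keq = exp(-(-18.12) * 1000 / (8.314 * 310))
Keq = 1130.6006

1130.6006


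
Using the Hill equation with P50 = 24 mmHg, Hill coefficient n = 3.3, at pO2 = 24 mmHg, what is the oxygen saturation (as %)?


Y = pO2^n / (P50^n + pO2^n)
Y = 24^3.3 / (24^3.3 + 24^3.3)
Y = 50.0%

50.0%


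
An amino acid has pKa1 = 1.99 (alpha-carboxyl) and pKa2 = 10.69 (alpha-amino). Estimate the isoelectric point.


pI = (pKa1 + pKa2) / 2
pI = (1.99 + 10.69) / 2
pI = 6.34

6.34


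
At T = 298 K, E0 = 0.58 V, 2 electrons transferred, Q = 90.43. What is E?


E = E0 - (RT/nF) * ln(Q)
E = 0.58 - (8.314 * 298 / (2 * 96485)) * ln(90.43)
E = 0.5222 V

0.5222 V


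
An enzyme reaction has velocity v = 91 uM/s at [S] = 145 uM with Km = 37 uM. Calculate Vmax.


Vmax = v * (Km + [S]) / [S]
Vmax = 91 * (37 + 145) / 145
Vmax = 114.2207 uM/s

114.2207 uM/s


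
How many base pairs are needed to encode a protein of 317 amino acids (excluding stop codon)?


Each amino acid = 1 codon = 3 bp
bp = 317 * 3 = 951 bp

951 bp


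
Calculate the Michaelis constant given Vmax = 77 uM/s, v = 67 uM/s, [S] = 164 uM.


Km = [S] * (Vmax - v) / v
Km = 164 * (77 - 67) / 67
Km = 24.4776 uM

24.4776 uM


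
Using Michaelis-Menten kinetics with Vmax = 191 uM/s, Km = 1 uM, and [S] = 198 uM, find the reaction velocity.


v = Vmax * [S] / (Km + [S])
v = 191 * 198 / (1 + 198)
v = 190.0402 uM/s

190.0402 uM/s


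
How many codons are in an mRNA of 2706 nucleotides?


codons = nucleotides / 3
codons = 2706 / 3 = 902

902


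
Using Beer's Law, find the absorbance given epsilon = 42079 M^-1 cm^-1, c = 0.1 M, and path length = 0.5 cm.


A = epsilon * c * l
A = 42079 * 0.1 * 0.5
A = 2103.95

2103.95


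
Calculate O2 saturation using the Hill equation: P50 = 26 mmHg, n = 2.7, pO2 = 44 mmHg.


Y = pO2^n / (P50^n + pO2^n)
Y = 44^2.7 / (26^2.7 + 44^2.7)
Y = 80.54%

80.54%


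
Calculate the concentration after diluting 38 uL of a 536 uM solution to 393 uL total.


C2 = C1 * V1 / V2
C2 = 536 * 38 / 393
C2 = 51.827 uM

51.827 uM


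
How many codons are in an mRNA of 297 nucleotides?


codons = nucleotides / 3
codons = 297 / 3 = 99

99


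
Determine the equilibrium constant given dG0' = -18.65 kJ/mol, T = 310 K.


Keq = exp(-dG0 * 1000 / (R * T))
Keq = exp(-(-18.65) * 1000 / (8.314 * 310))
Keq = 1388.7269

1388.7269


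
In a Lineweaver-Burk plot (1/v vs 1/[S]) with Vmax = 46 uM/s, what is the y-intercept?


y-intercept = 1/Vmax
= 1/46
= 0.0217 s/uM

0.0217 s/uM


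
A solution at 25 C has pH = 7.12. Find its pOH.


pOH = 14 - pH
pOH = 14 - 7.12
pOH = 6.88

6.88


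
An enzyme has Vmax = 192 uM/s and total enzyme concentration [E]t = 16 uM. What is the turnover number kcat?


kcat = Vmax / [E]t
kcat = 192 / 16
kcat = 12.0 s^-1

12.0 s^-1


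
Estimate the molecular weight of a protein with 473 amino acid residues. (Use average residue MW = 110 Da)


MW = n_residues * 110 Da
MW = 473 * 110
MW = 52030 Da

52030 Da


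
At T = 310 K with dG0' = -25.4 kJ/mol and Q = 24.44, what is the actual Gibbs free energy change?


dG = dG0' + RT * ln(Q) / 1000
dG = -25.4 + 8.314 * 310 * ln(24.44) / 1000
dG = -17.1623 kJ/mol

-17.1623 kJ/mol


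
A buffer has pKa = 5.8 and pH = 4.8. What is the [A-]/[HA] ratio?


[A-]/[HA] = 10^(pH - pKa)
= 10^(4.8 - 5.8)
= 0.1

0.1


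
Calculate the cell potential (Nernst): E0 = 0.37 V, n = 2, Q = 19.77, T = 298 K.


E = E0 - (RT/nF) * ln(Q)
E = 0.37 - (8.314 * 298 / (2 * 96485)) * ln(19.77)
E = 0.3317 V

0.3317 V


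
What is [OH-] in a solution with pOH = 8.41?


[OH-] = 10^(-pOH)
[OH-] = 10^(-8.41)
[OH-] = 3.890e-09 M

3.890e-09 M


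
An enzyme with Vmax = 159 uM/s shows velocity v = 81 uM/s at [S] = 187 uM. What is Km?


Km = [S] * (Vmax - v) / v
Km = 187 * (159 - 81) / 81
Km = 180.0741 uM

180.0741 uM


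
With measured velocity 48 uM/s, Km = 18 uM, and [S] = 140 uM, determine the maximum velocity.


Vmax = v * (Km + [S]) / [S]
Vmax = 48 * (18 + 140) / 140
Vmax = 54.1714 uM/s

54.1714 uM/s


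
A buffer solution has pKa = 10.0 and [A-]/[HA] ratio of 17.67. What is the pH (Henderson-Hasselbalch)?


pH = pKa + log10([A-]/[HA])
pH = 10.0 + log10(17.67)
pH = 11.2472

11.2472


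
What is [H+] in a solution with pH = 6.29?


[H+] = 10^(-pH)
[H+] = 10^(-6.29)
[H+] = 5.129e-07 M

5.129e-07 M


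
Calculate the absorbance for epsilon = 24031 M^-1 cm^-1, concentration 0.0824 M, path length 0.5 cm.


A = epsilon * c * l
A = 24031 * 0.0824 * 0.5
A = 990.0772

990.0772


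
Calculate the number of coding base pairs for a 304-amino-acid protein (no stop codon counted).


Each amino acid = 1 codon = 3 bp
bp = 304 * 3 = 912 bp

912 bp


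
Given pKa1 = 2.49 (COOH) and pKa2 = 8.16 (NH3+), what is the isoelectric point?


pI = (pKa1 + pKa2) / 2
pI = (2.49 + 8.16) / 2
pI = 5.325

5.325


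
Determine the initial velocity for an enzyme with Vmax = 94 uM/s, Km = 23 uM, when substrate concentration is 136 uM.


v = Vmax * [S] / (Km + [S])
v = 94 * 136 / (23 + 136)
v = 80.4025 uM/s

80.4025 uM/s


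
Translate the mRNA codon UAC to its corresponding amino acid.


Standard genetic code lookup.
Codon UAC -> Tyr

Tyr


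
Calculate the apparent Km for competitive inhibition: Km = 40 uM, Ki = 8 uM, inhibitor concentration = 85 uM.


Km_app = Km * (1 + [I]/Ki)
Km_app = 40 * (1 + 85/8)
Km_app = 465.0 uM

465.0 uM


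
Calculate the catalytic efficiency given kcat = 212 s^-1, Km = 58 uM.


Catalytic efficiency = kcat / Km
= 212 / 58
= 3.6552 uM^-1*s^-1

3.6552 uM^-1*s^-1


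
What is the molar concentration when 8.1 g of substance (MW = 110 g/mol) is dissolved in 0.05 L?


C = (mass / MW) / volume
C = (8.1 / 110) / 0.05
C = 1.4727 M

1.4727 M


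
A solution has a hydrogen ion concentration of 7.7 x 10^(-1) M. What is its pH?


pH = -log10([H+])
pH = -log10(7.7 x 10^(-1))
pH = 0.1135

0.1135


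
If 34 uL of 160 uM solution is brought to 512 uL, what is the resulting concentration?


C2 = C1 * V1 / V2
C2 = 160 * 34 / 512
C2 = 10.625 uM

10.625 uM


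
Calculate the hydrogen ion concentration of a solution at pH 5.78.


[H+] = 10^(-pH)
[H+] = 10^(-5.78)
[H+] = 1.660e-06 M

1.660e-06 M


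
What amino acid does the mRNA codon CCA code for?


Standard genetic code lookup.
Codon CCA -> Pro

Pro


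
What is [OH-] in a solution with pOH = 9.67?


[OH-] = 10^(-pOH)
[OH-] = 10^(-9.67)
[OH-] = 2.138e-10 M

2.138e-10 M


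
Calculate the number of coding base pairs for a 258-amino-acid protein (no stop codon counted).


Each amino acid = 1 codon = 3 bp
bp = 258 * 3 = 774 bp

774 bp


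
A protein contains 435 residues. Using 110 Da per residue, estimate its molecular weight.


MW = n_residues * 110 Da
MW = 435 * 110
MW = 47850 Da

47850 Da


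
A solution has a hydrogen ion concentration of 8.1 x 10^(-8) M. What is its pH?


pH = -log10([H+])
pH = -log10(8.1 x 10^(-8))
pH = 7.0915

7.0915


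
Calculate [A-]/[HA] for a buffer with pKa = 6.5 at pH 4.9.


[A-]/[HA] = 10^(pH - pKa)
= 10^(4.9 - 6.5)
= 0.0251

0.0251


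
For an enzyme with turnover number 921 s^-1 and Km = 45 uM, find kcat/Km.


Catalytic efficiency = kcat / Km
= 921 / 45
= 20.4667 uM^-1*s^-1

20.4667 uM^-1*s^-1


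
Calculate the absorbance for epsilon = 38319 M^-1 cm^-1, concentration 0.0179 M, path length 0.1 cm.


A = epsilon * c * l
A = 38319 * 0.0179 * 0.1
A = 68.591

68.591


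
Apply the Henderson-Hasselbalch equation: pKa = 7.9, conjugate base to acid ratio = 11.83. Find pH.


pH = pKa + log10([A-]/[HA])
pH = 7.9 + log10(11.83)
pH = 8.973

8.973


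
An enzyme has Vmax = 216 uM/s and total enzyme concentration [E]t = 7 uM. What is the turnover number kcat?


kcat = Vmax / [E]t
kcat = 216 / 7
kcat = 30.8571 s^-1

30.8571 s^-1


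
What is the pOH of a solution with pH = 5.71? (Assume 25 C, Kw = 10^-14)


pOH = 14 - pH
pOH = 14 - 5.71
pOH = 8.29

8.29


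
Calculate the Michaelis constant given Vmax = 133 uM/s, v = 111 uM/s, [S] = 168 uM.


Km = [S] * (Vmax - v) / v
Km = 168 * (133 - 111) / 111
Km = 33.2973 uM

33.2973 uM


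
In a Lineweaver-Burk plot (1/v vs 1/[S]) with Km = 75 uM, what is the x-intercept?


x-intercept = -1/Km
= -1/75
= -0.0133 1/uM

-0.0133 1/uM


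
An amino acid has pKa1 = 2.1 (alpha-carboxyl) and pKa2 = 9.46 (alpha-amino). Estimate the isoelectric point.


pI = (pKa1 + pKa2) / 2
pI = (2.1 + 9.46) / 2
pI = 5.78

5.78


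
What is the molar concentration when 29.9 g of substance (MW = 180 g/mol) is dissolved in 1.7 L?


C = (mass / MW) / volume
C = (29.9 / 180) / 1.7
C = 0.0977 M

0.0977 M


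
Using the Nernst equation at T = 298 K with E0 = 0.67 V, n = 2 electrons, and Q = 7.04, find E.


E = E0 - (RT/nF) * ln(Q)
E = 0.67 - (8.314 * 298 / (2 * 96485)) * ln(7.04)
E = 0.6449 V

0.6449 V


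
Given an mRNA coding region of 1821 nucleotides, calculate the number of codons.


codons = nucleotides / 3
codons = 1821 / 3 = 607

607


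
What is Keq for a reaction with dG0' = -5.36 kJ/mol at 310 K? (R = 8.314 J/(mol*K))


Keq = exp(-dG0 * 1000 / (R * T))
Keq = exp(-(-5.36) * 1000 / (8.314 * 310))
Keq = 8.0018

8.0018


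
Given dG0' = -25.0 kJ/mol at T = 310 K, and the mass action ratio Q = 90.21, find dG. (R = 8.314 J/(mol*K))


dG = dG0' + RT * ln(Q) / 1000
dG = -25.0 + 8.314 * 310 * ln(90.21) / 1000
dG = -13.3965 kJ/mol

-13.3965 kJ/mol


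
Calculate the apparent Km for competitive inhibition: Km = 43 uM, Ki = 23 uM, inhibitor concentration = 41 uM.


Km_app = Km * (1 + [I]/Ki)
Km_app = 43 * (1 + 41/23)
Km_app = 119.6522 uM

119.6522 uM


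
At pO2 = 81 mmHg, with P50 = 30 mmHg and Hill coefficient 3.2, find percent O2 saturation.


Y = pO2^n / (P50^n + pO2^n)
Y = 81^3.2 / (30^3.2 + 81^3.2)
Y = 96.0%

96.0%


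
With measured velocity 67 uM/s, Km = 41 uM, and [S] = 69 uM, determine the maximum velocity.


Vmax = v * (Km + [S]) / [S]
Vmax = 67 * (41 + 69) / 69
Vmax = 106.8116 uM/s

106.8116 uM/s


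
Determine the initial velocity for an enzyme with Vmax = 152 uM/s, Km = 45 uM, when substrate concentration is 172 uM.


v = Vmax * [S] / (Km + [S])
v = 152 * 172 / (45 + 172)
v = 120.4793 uM/s

120.4793 uM/s


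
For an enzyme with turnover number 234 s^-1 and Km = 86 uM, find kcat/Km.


Catalytic efficiency = kcat / Km
= 234 / 86
= 2.7209 uM^-1*s^-1

2.7209 uM^-1*s^-1


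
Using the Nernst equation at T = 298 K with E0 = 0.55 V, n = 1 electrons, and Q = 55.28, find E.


E = E0 - (RT/nF) * ln(Q)
E = 0.55 - (8.314 * 298 / (1 * 96485)) * ln(55.28)
E = 0.447 V

0.447 V


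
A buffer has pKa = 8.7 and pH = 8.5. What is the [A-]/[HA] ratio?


[A-]/[HA] = 10^(pH - pKa)
= 10^(8.5 - 8.7)
= 0.631

0.631


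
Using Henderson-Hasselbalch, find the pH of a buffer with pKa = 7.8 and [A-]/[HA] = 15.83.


pH = pKa + log10([A-]/[HA])
pH = 7.8 + log10(15.83)
pH = 8.9995

8.9995


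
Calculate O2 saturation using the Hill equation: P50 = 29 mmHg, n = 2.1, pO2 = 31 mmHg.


Y = pO2^n / (P50^n + pO2^n)
Y = 31^2.1 / (29^2.1 + 31^2.1)
Y = 53.5%

53.5%


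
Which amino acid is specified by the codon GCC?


Standard genetic code lookup.
Codon GCC -> Ala

Ala


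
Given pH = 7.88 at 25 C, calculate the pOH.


pOH = 14 - pH
pOH = 14 - 7.88
pOH = 6.12

6.12


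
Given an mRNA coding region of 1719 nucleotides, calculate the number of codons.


codons = nucleotides / 3
codons = 1719 / 3 = 573

573


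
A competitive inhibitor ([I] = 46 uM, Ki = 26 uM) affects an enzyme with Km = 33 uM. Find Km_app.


Km_app = Km * (1 + [I]/Ki)
Km_app = 33 * (1 + 46/26)
Km_app = 91.3846 uM

91.3846 uM


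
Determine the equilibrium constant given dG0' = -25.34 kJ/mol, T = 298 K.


Keq = exp(-dG0 * 1000 / (R * T))
Keq = exp(-(-25.34) * 1000 / (8.314 * 298))
Keq = 27660.3494

27660.3494


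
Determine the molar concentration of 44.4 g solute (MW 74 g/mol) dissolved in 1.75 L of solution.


C = (mass / MW) / volume
C = (44.4 / 74) / 1.75
C = 0.3429 M

0.3429 M


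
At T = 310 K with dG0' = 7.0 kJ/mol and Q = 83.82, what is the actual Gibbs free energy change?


dG = dG0' + RT * ln(Q) / 1000
dG = 7.0 + 8.314 * 310 * ln(83.82) / 1000
dG = 18.4142 kJ/mol

18.4142 kJ/mol


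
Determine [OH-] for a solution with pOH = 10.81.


[OH-] = 10^(-pOH)
[OH-] = 10^(-10.81)
[OH-] = 1.549e-11 M

1.549e-11 M


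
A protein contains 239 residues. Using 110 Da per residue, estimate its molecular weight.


MW = n_residues * 110 Da
MW = 239 * 110
MW = 26290 Da

26290 Da


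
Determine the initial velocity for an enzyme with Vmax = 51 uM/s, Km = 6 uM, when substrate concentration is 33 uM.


v = Vmax * [S] / (Km + [S])
v = 51 * 33 / (6 + 33)
v = 43.1538 uM/s

43.1538 uM/s


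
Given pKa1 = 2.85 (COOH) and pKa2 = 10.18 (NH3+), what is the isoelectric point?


pI = (pKa1 + pKa2) / 2
pI = (2.85 + 10.18) / 2
pI = 6.515

6.515


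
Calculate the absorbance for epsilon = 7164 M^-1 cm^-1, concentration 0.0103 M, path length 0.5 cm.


A = epsilon * c * l
A = 7164 * 0.0103 * 0.5
A = 36.8946

36.8946


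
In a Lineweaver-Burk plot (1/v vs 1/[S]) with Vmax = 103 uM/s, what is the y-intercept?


y-intercept = 1/Vmax
= 1/103
= 0.0097 s/uM

0.0097 s/uM


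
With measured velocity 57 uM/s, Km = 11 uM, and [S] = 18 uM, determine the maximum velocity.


Vmax = v * (Km + [S]) / [S]
Vmax = 57 * (11 + 18) / 18
Vmax = 91.8333 uM/s

91.8333 uM/s


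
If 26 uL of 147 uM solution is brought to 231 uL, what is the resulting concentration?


C2 = C1 * V1 / V2
C2 = 147 * 26 / 231
C2 = 16.5455 uM

16.5455 uM


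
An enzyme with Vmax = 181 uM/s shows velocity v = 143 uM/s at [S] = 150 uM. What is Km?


Km = [S] * (Vmax - v) / v
Km = 150 * (181 - 143) / 143
Km = 39.8601 uM

39.8601 uM


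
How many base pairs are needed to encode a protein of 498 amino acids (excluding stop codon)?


Each amino acid = 1 codon = 3 bp
bp = 498 * 3 = 1494 bp

1494 bp


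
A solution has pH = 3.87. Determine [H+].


[H+] = 10^(-pH)
[H+] = 10^(-3.87)
[H+] = 1.349e-04 M

1.349e-04 M


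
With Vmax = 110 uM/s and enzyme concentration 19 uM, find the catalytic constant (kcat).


kcat = Vmax / [E]t
kcat = 110 / 19
kcat = 5.7895 s^-1

5.7895 s^-1


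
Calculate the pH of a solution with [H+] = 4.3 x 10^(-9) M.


pH = -log10([H+])
pH = -log10(4.3 x 10^(-9))
pH = 8.3665

8.3665


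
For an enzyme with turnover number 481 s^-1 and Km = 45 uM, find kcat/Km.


Catalytic efficiency = kcat / Km
= 481 / 45
= 10.6889 uM^-1*s^-1

10.6889 uM^-1*s^-1


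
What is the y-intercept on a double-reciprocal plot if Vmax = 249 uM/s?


y-intercept = 1/Vmax
= 1/249
= 0.004 s/uM

0.004 s/uM


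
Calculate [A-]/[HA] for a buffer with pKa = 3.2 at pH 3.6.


[A-]/[HA] = 10^(pH - pKa)
= 10^(3.6 - 3.2)
= 2.5119

2.5119


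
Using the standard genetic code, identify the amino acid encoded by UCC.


Standard genetic code lookup.
Codon UCC -> Ser

Ser


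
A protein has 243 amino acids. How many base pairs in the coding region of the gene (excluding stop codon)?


Each amino acid = 1 codon = 3 bp
bp = 243 * 3 = 729 bp

729 bp


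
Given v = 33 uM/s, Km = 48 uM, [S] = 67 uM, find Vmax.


Vmax = v * (Km + [S]) / [S]
Vmax = 33 * (48 + 67) / 67
Vmax = 56.6418 uM/s

56.6418 uM/s


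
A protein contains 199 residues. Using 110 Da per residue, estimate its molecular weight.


MW = n_residues * 110 Da
MW = 199 * 110
MW = 21890 Da

21890 Da


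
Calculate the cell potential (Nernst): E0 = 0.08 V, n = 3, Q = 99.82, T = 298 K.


E = E0 - (RT/nF) * ln(Q)
E = 0.08 - (8.314 * 298 / (3 * 96485)) * ln(99.82)
E = 0.0406 V

0.0406 V


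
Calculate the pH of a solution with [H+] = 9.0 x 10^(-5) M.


pH = -log10([H+])
pH = -log10(9.0 x 10^(-5))
pH = 4.0458

4.0458


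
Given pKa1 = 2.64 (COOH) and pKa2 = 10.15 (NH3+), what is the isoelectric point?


pI = (pKa1 + pKa2) / 2
pI = (2.64 + 10.15) / 2
pI = 6.395

6.395


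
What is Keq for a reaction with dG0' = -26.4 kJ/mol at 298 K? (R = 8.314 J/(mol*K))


Keq = exp(-dG0 * 1000 / (R * T))
Keq = exp(-(-26.4) * 1000 / (8.314 * 298))
Keq = 42429.2584

42429.2584


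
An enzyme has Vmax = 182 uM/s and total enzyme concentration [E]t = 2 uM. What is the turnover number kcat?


kcat = Vmax / [E]t
kcat = 182 / 2
kcat = 91.0 s^-1

91.0 s^-1


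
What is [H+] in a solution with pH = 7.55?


[H+] = 10^(-pH)
[H+] = 10^(-7.55)
[H+] = 2.818e-08 M

2.818e-08 M


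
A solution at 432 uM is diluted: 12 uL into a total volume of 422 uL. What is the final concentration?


C2 = C1 * V1 / V2
C2 = 432 * 12 / 422
C2 = 12.2844 uM

12.2844 uM


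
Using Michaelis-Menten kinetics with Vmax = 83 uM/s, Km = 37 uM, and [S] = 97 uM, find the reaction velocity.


v = Vmax * [S] / (Km + [S])
v = 83 * 97 / (37 + 97)
v = 60.0821 uM/s

60.0821 uM/s


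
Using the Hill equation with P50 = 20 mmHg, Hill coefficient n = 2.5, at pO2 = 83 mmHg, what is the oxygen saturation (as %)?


Y = pO2^n / (P50^n + pO2^n)
Y = 83^2.5 / (20^2.5 + 83^2.5)
Y = 97.23%

97.23%


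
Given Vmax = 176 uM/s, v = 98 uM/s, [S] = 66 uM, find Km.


Km = [S] * (Vmax - v) / v
Km = 66 * (176 - 98) / 98
Km = 52.5306 uM

52.5306 uM


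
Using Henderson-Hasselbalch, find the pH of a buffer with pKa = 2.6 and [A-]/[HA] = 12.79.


pH = pKa + log10([A-]/[HA])
pH = 2.6 + log10(12.79)
pH = 3.7069

3.7069


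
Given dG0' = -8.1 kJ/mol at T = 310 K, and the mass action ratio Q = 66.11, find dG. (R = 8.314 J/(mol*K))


dG = dG0' + RT * ln(Q) / 1000
dG = -8.1 + 8.314 * 310 * ln(66.11) / 1000
dG = 2.7025 kJ/mol

2.7025 kJ/mol


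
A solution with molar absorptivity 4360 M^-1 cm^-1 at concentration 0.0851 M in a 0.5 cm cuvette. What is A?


A = epsilon * c * l
A = 4360 * 0.0851 * 0.5
A = 185.518

185.518


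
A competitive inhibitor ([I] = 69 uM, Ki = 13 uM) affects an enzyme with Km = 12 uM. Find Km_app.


Km_app = Km * (1 + [I]/Ki)
Km_app = 12 * (1 + 69/13)
Km_app = 75.6923 uM

75.6923 uM


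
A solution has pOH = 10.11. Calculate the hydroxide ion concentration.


[OH-] = 10^(-pOH)
[OH-] = 10^(-10.11)
[OH-] = 7.762e-11 M

7.762e-11 M


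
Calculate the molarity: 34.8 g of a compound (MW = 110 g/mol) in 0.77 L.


C = (mass / MW) / volume
C = (34.8 / 110) / 0.77
C = 0.4109 M

0.4109 M


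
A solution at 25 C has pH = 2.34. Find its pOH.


pOH = 14 - pH
pOH = 14 - 2.34
pOH = 11.66

11.66


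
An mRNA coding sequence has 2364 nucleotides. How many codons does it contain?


codons = nucleotides / 3
codons = 2364 / 3 = 788

788


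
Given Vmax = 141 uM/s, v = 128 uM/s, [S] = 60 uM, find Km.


Km = [S] * (Vmax - v) / v
Km = 60 * (141 - 128) / 128
Km = 6.0938 uM

6.0938 uM


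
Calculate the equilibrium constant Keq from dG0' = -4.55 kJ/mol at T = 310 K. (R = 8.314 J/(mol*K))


Keq = exp(-dG0 * 1000 / (R * T))
Keq = exp(-(-4.55) * 1000 / (8.314 * 310))
Keq = 5.8438

5.8438


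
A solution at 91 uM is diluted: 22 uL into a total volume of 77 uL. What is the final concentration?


C2 = C1 * V1 / V2
C2 = 91 * 22 / 77
C2 = 26.0 uM

26.0 uM


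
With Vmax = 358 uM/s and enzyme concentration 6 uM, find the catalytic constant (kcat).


kcat = Vmax / [E]t
kcat = 358 / 6
kcat = 59.6667 s^-1

59.6667 s^-1


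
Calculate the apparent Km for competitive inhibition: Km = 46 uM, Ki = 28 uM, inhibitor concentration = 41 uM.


Km_app = Km * (1 + [I]/Ki)
Km_app = 46 * (1 + 41/28)
Km_app = 113.3571 uM

113.3571 uM


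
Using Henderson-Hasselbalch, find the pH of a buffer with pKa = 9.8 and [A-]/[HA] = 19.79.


pH = pKa + log10([A-]/[HA])
pH = 9.8 + log10(19.79)
pH = 11.0964

11.0964


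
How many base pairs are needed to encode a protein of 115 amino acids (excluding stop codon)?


Each amino acid = 1 codon = 3 bp
bp = 115 * 3 = 345 bp

345 bp


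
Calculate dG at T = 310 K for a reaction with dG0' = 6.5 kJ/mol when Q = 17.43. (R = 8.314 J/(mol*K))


dG = dG0' + RT * ln(Q) / 1000
dG = 6.5 + 8.314 * 310 * ln(17.43) / 1000
dG = 13.8665 kJ/mol

13.8665 kJ/mol


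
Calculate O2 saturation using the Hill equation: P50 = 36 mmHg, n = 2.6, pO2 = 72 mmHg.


Y = pO2^n / (P50^n + pO2^n)
Y = 72^2.6 / (36^2.6 + 72^2.6)
Y = 85.84%

85.84%


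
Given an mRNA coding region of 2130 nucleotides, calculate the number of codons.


codons = nucleotides / 3
codons = 2130 / 3 = 710

710


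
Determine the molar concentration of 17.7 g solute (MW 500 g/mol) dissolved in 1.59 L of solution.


C = (mass / MW) / volume
C = (17.7 / 500) / 1.59
C = 0.0223 M

0.0223 M


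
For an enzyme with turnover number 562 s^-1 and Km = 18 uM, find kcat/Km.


Catalytic efficiency = kcat / Km
= 562 / 18
= 31.2222 uM^-1*s^-1

31.2222 uM^-1*s^-1


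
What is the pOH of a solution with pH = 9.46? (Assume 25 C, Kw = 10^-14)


pOH = 14 - pH
pOH = 14 - 9.46
pOH = 4.54

4.54


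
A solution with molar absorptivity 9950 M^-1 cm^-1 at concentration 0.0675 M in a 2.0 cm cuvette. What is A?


A = epsilon * c * l
A = 9950 * 0.0675 * 2.0
A = 1343.25

1343.25


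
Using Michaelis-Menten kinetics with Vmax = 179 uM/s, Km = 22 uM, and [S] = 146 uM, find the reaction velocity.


v = Vmax * [S] / (Km + [S])
v = 179 * 146 / (22 + 146)
v = 155.5595 uM/s

155.5595 uM/s


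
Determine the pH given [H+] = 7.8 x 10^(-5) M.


pH = -log10([H+])
pH = -log10(7.8 x 10^(-5))
pH = 4.1079

4.1079


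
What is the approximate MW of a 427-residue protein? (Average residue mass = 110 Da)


MW = n_residues * 110 Da
MW = 427 * 110
MW = 46970 Da

46970 Da


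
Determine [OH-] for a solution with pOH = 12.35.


[OH-] = 10^(-pOH)
[OH-] = 10^(-12.35)
[OH-] = 4.467e-13 M

4.467e-13 M


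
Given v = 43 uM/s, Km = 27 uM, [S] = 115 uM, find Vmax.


Vmax = v * (Km + [S]) / [S]
Vmax = 43 * (27 + 115) / 115
Vmax = 53.0957 uM/s

53.0957 uM/s


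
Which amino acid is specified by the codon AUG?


Standard genetic code lookup.
Codon AUG -> Met (start)

Met (start)


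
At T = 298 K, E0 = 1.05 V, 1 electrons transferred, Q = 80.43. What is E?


E = E0 - (RT/nF) * ln(Q)
E = 1.05 - (8.314 * 298 / (1 * 96485)) * ln(80.43)
E = 0.9373 V

0.9373 V


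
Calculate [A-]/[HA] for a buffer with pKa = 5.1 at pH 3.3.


[A-]/[HA] = 10^(pH - pKa)
= 10^(3.3 - 5.1)
= 0.0158

0.0158


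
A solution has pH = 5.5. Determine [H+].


[H+] = 10^(-pH)
[H+] = 10^(-5.5)
[H+] = 3.162e-06 M

3.162e-06 M


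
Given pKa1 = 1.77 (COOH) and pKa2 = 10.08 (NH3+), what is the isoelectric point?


pI = (pKa1 + pKa2) / 2
pI = (1.77 + 10.08) / 2
pI = 5.925

5.925


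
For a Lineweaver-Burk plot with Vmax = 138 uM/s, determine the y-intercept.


y-intercept = 1/Vmax
= 1/138
= 0.0072 s/uM

0.0072 s/uM


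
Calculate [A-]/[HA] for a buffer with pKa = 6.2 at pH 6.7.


[A-]/[HA] = 10^(pH - pKa)
= 10^(6.7 - 6.2)
= 3.1623

3.1623


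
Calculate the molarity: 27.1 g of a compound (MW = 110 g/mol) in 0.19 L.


C = (mass / MW) / volume
C = (27.1 / 110) / 0.19
C = 1.2967 M

1.2967 M


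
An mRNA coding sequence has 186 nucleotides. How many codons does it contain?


codons = nucleotides / 3
codons = 186 / 3 = 62

62


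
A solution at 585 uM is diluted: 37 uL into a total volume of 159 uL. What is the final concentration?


C2 = C1 * V1 / V2
C2 = 585 * 37 / 159
C2 = 136.1321 uM

136.1321 uM


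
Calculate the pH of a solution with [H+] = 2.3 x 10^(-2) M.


pH = -log10([H+])
pH = -log10(2.3 x 10^(-2))
pH = 1.6383

1.6383


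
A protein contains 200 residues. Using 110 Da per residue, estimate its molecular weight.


MW = n_residues * 110 Da
MW = 200 * 110
MW = 22000 Da

22000 Da


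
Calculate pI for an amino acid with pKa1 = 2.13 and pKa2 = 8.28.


pI = (pKa1 + pKa2) / 2
pI = (2.13 + 8.28) / 2
pI = 5.205

5.205


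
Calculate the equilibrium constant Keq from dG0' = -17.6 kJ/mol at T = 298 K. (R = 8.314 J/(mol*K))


Keq = exp(-dG0 * 1000 / (R * T))
Keq = exp(-(-17.6) * 1000 / (8.314 * 298))
Keq = 1216.4949

1216.4949


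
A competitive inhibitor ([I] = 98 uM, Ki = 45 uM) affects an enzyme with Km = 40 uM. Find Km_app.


Km_app = Km * (1 + [I]/Ki)
Km_app = 40 * (1 + 98/45)
Km_app = 127.1111 uM

127.1111 uM


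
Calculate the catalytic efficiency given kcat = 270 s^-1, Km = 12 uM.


Catalytic efficiency = kcat / Km
= 270 / 12
= 22.5 uM^-1*s^-1

22.5 uM^-1*s^-1


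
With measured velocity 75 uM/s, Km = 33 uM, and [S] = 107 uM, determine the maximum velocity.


Vmax = v * (Km + [S]) / [S]
Vmax = 75 * (33 + 107) / 107
Vmax = 98.1308 uM/s

98.1308 uM/s


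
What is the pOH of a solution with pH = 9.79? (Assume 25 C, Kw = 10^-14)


pOH = 14 - pH
pOH = 14 - 9.79
pOH = 4.21

4.21


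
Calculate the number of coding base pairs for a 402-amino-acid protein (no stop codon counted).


Each amino acid = 1 codon = 3 bp
bp = 402 * 3 = 1206 bp

1206 bp


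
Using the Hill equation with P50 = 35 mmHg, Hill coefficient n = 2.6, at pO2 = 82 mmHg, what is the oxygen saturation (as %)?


Y = pO2^n / (P50^n + pO2^n)
Y = 82^2.6 / (35^2.6 + 82^2.6)
Y = 90.15%

90.15%


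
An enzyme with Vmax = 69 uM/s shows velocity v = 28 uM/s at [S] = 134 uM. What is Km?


Km = [S] * (Vmax - v) / v
Km = 134 * (69 - 28) / 28
Km = 196.2143 uM

196.2143 uM


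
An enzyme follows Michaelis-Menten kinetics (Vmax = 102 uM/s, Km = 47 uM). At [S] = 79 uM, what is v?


v = Vmax * [S] / (Km + [S])
v = 102 * 79 / (47 + 79)
v = 63.9524 uM/s

63.9524 uM/s


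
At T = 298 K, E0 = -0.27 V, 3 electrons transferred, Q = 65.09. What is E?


E = E0 - (RT/nF) * ln(Q)
E = -0.27 - (8.314 * 298 / (3 * 96485)) * ln(65.09)
E = -0.3057 V

-0.3057 V


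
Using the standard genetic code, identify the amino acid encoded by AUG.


Standard genetic code lookup.
Codon AUG -> Met (start)

Met (start)


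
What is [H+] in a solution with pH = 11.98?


[H+] = 10^(-pH)
[H+] = 10^(-11.98)
[H+] = 1.047e-12 M

1.047e-12 M


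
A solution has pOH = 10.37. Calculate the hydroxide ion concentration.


[OH-] = 10^(-pOH)
[OH-] = 10^(-10.37)
[OH-] = 4.266e-11 M

4.266e-11 M


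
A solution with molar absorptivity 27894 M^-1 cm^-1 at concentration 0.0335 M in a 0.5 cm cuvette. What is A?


A = epsilon * c * l
A = 27894 * 0.0335 * 0.5
A = 467.2245

467.2245


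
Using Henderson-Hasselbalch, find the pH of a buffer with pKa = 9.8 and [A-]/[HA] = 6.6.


pH = pKa + log10([A-]/[HA])
pH = 9.8 + log10(6.6)
pH = 10.6195

10.6195


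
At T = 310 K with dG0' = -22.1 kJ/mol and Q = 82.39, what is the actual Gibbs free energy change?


dG = dG0' + RT * ln(Q) / 1000
dG = -22.1 + 8.314 * 310 * ln(82.39) / 1000
dG = -10.7302 kJ/mol

-10.7302 kJ/mol


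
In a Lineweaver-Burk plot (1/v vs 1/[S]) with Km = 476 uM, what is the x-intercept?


x-intercept = -1/Km
= -1/476
= -0.0021 1/uM

-0.0021 1/uM


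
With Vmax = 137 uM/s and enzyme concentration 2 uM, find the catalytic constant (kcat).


kcat = Vmax / [E]t
kcat = 137 / 2
kcat = 68.5 s^-1

68.5 s^-1


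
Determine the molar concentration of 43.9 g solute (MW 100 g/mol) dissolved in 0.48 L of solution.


C = (mass / MW) / volume
C = (43.9 / 100) / 0.48
C = 0.9146 M

0.9146 M


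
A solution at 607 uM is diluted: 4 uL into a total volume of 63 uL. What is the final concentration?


C2 = C1 * V1 / V2
C2 = 607 * 4 / 63
C2 = 38.5397 uM

38.5397 uM


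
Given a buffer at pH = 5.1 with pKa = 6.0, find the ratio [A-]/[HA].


[A-]/[HA] = 10^(pH - pKa)
= 10^(5.1 - 6.0)
= 0.1259

0.1259


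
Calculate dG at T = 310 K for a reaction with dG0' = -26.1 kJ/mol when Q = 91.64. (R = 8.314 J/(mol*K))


dG = dG0' + RT * ln(Q) / 1000
dG = -26.1 + 8.314 * 310 * ln(91.64) / 1000
dG = -14.4559 kJ/mol

-14.4559 kJ/mol


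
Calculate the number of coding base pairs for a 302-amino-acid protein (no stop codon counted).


Each amino acid = 1 codon = 3 bp
bp = 302 * 3 = 906 bp

906 bp


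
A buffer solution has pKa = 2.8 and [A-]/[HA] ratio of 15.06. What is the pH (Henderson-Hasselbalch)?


pH = pKa + log10([A-]/[HA])
pH = 2.8 + log10(15.06)
pH = 3.9778

3.9778


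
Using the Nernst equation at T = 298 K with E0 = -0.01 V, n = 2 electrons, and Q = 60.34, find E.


E = E0 - (RT/nF) * ln(Q)
E = -0.01 - (8.314 * 298 / (2 * 96485)) * ln(60.34)
E = -0.0626 V

-0.0626 V


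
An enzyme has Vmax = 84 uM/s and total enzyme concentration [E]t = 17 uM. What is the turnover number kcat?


kcat = Vmax / [E]t
kcat = 84 / 17
kcat = 4.9412 s^-1

4.9412 s^-1
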